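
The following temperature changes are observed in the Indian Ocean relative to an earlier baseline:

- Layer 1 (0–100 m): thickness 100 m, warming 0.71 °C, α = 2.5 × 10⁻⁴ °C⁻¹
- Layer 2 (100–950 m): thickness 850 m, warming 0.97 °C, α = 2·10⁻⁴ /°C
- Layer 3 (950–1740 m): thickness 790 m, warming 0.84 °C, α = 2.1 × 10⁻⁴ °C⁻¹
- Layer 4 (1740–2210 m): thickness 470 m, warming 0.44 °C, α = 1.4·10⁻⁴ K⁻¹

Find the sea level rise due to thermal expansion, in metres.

0.351 m of thermosteric rise

0–100 m: 100 × 2.5×10⁻⁴ × 0.71 = 0.01775 m
2×10⁻⁴ × 0.97 × 850 = 0.16490 m
Layer 3: 0.84 × 2.1×10⁻⁴ × 790 = 0.139356 m
1740–2210 m: 1.4×10⁻⁴ × 0.44 × 470 = 0.028952 m
Δh = 0.01775 + 0.16490 + 0.139356 + 0.028952 = 0.350958 m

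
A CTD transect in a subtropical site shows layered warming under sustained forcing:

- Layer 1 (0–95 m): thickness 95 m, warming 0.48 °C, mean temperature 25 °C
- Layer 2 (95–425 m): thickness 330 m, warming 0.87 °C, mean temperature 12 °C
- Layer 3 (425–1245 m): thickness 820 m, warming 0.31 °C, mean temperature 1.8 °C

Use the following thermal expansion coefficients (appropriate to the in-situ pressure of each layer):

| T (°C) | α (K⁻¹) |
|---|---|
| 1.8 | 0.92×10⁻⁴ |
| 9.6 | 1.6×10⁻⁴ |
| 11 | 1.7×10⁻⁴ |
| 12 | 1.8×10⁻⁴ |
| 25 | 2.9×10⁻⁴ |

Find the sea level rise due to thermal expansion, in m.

Δh ≈ 0.0883 m

Layer 1 at 25 °C → α = 2.9×10⁻⁴ K⁻¹
Layer 2 at 12 °C → α = 1.8×10⁻⁴ K⁻¹
Layer 3 at 1.8 °C → α = 0.92×10⁻⁴ K⁻¹
Layer 1: 2.9×10⁻⁴ × 95 × 0.48 = 0.013224 m
Layer 2: 0.87 × 1.8×10⁻⁴ × 330 = 0.051678 m
0.92×10⁻⁴ × 820 × 0.31 = 0.0233864 m
Δh = 0.013224 + 0.051678 + 0.0233864 = 0.0882884 m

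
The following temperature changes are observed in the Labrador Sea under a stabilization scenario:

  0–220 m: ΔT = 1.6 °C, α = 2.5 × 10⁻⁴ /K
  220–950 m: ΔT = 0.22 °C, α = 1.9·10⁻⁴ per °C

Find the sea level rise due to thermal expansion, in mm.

119 mm

0–220 m: 220 × 2.5×10⁻⁴ × 1.6 = 0.08800 m
0.22 × 1.9×10⁻⁴ × 730 = 0.030514 m
Δh = 0.08800 + 0.030514 = 0.118514 m ≈ 119 mm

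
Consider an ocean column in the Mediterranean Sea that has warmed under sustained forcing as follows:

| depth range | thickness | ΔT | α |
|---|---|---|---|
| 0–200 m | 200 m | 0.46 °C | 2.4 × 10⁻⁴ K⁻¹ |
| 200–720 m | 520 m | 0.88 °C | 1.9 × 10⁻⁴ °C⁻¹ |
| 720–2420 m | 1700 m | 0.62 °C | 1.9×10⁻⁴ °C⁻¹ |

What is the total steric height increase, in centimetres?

Δh = 30.9 cm

Layer 1: 200 × 2.4×10⁻⁴ × 0.46 = 0.02208 m
200–720 m: 520 × 1.9×10⁻⁴ × 0.88 = 0.086944 m
Layer 3: 1.9×10⁻⁴ × 1700 × 0.62 = 0.20026 m
Δh = 0.02208 + 0.086944 + 0.20026 = 0.309284 m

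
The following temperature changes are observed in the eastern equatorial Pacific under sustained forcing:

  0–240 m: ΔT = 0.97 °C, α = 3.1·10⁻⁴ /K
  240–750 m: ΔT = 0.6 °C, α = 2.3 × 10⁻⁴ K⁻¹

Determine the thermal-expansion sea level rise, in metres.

0.97 × 240 × 3.1×10⁻⁴ = 0.072168 m
240–750 m: 2.3×10⁻⁴ × 0.6 × 510 = 0.07038 m
Δh = 0.072168 + 0.07038 = 0.142548 m ≈ 0.143 m

Δh ≈ 0.143 m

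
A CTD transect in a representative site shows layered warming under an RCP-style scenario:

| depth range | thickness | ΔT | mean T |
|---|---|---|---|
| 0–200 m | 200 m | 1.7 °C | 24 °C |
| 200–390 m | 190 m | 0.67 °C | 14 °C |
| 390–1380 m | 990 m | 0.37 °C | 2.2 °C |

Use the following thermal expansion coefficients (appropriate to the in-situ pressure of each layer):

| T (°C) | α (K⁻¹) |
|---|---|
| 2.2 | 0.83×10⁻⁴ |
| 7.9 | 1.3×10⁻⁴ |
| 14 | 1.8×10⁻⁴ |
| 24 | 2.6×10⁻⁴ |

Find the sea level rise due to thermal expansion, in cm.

Layer 1 at 24 °C → α = 2.6×10⁻⁴ K⁻¹
Layer 2 at 14 °C → α = 1.8×10⁻⁴ K⁻¹
Layer 3 at 2.2 °C → α = 0.83×10⁻⁴ K⁻¹
2.6×10⁻⁴ × 200 × 1.7 = 0.08840 m
200–390 m: 0.67 × 190 × 1.8×10⁻⁴ = 0.022914 m
Layer 3: 0.83×10⁻⁴ × 990 × 0.37 = 0.0304029 m
Δh = 0.08840 + 0.022914 + 0.0304029 = 0.1417169 m

Δh ≈ 14.2 cm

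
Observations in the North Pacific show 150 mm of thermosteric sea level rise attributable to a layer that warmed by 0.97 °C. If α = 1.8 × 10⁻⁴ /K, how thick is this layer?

H ≈ 859 m

H = Δh/(αΔT) = 0.15 / (1.8×10⁻⁴ × 0.97) ≈ 859.1 m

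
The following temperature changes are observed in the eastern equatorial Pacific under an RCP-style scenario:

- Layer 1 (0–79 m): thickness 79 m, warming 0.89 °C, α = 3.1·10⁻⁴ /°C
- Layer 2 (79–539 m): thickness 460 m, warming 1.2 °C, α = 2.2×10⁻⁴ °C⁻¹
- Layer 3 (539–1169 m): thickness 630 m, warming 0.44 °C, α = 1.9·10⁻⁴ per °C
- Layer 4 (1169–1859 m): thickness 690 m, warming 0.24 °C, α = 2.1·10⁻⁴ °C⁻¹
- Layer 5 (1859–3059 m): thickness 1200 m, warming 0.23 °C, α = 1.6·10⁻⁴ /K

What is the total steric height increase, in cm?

Layer 1: 3.1×10⁻⁴ × 0.89 × 79 = 0.0217961 m
79–539 m: 2.2×10⁻⁴ × 460 × 1.2 = 0.12144 m
1.9×10⁻⁴ × 630 × 0.44 = 0.052668 m
690 × 2.1×10⁻⁴ × 0.24 = 0.034776 m
1859–3059 m: 1.6×10⁻⁴ × 0.23 × 1200 = 0.04416 m
Δh = 0.0217961 + 0.12144 + 0.052668 + 0.034776 + 0.04416 = 0.2748401 m

Δh ≈ 27 cm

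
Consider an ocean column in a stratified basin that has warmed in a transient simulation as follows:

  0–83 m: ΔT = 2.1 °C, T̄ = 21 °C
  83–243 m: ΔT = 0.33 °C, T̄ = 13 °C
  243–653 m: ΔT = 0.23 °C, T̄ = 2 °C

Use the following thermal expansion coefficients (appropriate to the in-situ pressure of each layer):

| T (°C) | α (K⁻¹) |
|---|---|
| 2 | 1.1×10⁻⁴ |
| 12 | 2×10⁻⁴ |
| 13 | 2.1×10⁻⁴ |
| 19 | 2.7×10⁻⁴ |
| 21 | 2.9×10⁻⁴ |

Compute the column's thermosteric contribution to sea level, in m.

Δh ≈ 0.072 m

Layer 1 at 21 °C → α = 2.9×10⁻⁴ K⁻¹
Layer 2 at 13 °C → α = 2.1×10⁻⁴ K⁻¹
Layer 3 at 2 °C → α = 1.1×10⁻⁴ K⁻¹
Layer 1: 2.9×10⁻⁴ × 2.1 × 83 = 0.050547 m
Layer 2: 2.1×10⁻⁴ × 160 × 0.33 = 0.011088 m
1.1×10⁻⁴ × 0.23 × 410 = 0.010373 m
Δh = 0.050547 + 0.011088 + 0.010373 = 0.072008 m ≈ 0.072 m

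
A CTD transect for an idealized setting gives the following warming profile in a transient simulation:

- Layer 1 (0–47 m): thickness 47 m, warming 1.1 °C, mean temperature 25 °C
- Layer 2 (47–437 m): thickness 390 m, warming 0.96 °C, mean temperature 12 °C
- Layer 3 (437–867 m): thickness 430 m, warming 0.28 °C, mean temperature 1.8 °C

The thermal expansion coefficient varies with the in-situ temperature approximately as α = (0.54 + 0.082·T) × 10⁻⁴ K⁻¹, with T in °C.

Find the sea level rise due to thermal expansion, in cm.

7.87 cm

Layer 1: α = (0.54 + 0.082×25)×10⁻⁴ = 2.59×10⁻⁴ K⁻¹
Layer 2: α = (0.54 + 0.082×12)×10⁻⁴ = 1.524×10⁻⁴ K⁻¹
Layer 3: α = (0.54 + 0.082×1.8)×10⁻⁴ = 0.6876×10⁻⁴ K⁻¹
1.1 × 2.59×10⁻⁴ × 47 = 0.0133903 m
Layer 2: 390 × 1.524×10⁻⁴ × 0.96 = 0.05705856 m
Layer 3: 0.28 × 430 × 0.6876×10⁻⁴ = 0.008278704 m
Δh = 0.0133903 + 0.05705856 + 0.008278704 = 0.078727564 m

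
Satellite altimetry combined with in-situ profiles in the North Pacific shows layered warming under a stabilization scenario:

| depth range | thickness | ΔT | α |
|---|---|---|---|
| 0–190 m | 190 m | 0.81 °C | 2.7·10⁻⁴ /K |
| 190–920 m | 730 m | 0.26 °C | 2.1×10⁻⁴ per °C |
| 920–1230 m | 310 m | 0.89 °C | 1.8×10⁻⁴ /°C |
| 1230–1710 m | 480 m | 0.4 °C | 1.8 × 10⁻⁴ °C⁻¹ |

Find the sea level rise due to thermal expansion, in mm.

about 166 mm

0–190 m: 2.7×10⁻⁴ × 190 × 0.81 = 0.041553 m
190–920 m: 730 × 2.1×10⁻⁴ × 0.26 = 0.039858 m
Layer 3: 1.8×10⁻⁴ × 0.89 × 310 = 0.049662 m
Layer 4: 1.8×10⁻⁴ × 480 × 0.4 = 0.03456 m
Δh = 0.041553 + 0.039858 + 0.049662 + 0.03456 = 0.165633 m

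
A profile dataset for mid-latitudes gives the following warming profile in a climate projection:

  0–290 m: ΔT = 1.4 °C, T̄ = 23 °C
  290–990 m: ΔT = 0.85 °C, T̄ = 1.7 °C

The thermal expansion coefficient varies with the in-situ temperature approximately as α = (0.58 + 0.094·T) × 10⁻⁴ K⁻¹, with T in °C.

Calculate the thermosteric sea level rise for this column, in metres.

Layer 1: α = (0.58 + 0.094×23)×10⁻⁴ = 2.742×10⁻⁴ K⁻¹
Layer 2: α = (0.58 + 0.094×1.7)×10⁻⁴ = 0.7398×10⁻⁴ K⁻¹
1.4 × 2.742×10⁻⁴ × 290 = 0.1113252 m
0.7398×10⁻⁴ × 700 × 0.85 = 0.0440181 m
Δh = 0.1113252 + 0.0440181 = 0.1553433 m ≈ 0.155 m

about 0.155 m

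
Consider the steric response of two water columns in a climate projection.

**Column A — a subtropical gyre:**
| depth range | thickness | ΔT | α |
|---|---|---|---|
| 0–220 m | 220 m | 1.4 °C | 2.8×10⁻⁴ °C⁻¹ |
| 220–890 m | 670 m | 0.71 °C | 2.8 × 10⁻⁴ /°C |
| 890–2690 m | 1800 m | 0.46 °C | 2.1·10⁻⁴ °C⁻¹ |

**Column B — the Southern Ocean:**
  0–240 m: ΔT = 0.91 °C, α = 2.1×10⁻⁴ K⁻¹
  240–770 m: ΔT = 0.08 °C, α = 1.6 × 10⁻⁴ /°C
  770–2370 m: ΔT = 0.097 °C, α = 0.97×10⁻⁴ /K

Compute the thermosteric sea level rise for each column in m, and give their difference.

A Layer 1: 220 × 2.8×10⁻⁴ × 1.4 = 0.08624 m
A 220–890 m: 0.71 × 2.8×10⁻⁴ × 670 = 0.133196 m
A Layer 3: 2.1×10⁻⁴ × 1800 × 0.46 = 0.17388 m
A total: 0.393316 m
B 0–240 m: 0.91 × 240 × 2.1×10⁻⁴ = 0.045864 m
B 0.08 × 530 × 1.6×10⁻⁴ = 0.006784 m
B 770–2370 m: 1600 × 0.097 × 0.97×10⁻⁴ = 0.0150544 m
B total: 0.0677024 m
Difference: 0.393316 − 0.0677024 = 0.3256136 m

Δh_A ≈ 0.39 m, Δh_B ≈ 0.068 m; difference ≈ 0.33 m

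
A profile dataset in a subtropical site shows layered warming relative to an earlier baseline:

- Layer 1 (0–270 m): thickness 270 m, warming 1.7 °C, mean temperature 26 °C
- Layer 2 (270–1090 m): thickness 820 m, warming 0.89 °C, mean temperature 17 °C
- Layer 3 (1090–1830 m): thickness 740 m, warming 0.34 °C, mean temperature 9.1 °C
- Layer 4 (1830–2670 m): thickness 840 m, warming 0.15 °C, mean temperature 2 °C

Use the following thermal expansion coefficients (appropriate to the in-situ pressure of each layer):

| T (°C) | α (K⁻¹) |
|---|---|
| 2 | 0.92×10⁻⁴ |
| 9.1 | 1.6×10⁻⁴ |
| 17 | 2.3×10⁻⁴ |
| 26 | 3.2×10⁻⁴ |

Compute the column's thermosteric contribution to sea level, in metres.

Layer 1 at 26 °C → α = 3.2×10⁻⁴ K⁻¹
Layer 2 at 17 °C → α = 2.3×10⁻⁴ K⁻¹
Layer 3 at 9.1 °C → α = 1.6×10⁻⁴ K⁻¹
Layer 4 at 2 °C → α = 0.92×10⁻⁴ K⁻¹
Layer 1: 3.2×10⁻⁴ × 270 × 1.7 = 0.14688 m
820 × 2.3×10⁻⁴ × 0.89 = 0.167854 m
0.34 × 1.6×10⁻⁴ × 740 = 0.040256 m
0.92×10⁻⁴ × 840 × 0.15 = 0.011592 m
Δh = 0.14688 + 0.167854 + 0.040256 + 0.011592 = 0.366582 m ≈ 0.37 m

0.37 m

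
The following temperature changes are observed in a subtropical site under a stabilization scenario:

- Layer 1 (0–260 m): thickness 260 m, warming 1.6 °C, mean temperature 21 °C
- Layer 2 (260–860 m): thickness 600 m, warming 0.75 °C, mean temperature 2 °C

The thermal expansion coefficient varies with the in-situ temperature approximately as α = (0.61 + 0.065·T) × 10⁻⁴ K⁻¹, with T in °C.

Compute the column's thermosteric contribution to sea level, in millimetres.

Δh ≈ 115 mm

Layer 1: α = (0.61 + 0.065×21)×10⁻⁴ = 1.975×10⁻⁴ K⁻¹
Layer 2: α = (0.61 + 0.065×2)×10⁻⁴ = 0.74×10⁻⁴ K⁻¹
1.6 × 260 × 1.975×10⁻⁴ = 0.08216 m
600 × 0.75 × 0.74×10⁻⁴ = 0.03330 m
Δh = 0.08216 + 0.03330 = 0.11546 m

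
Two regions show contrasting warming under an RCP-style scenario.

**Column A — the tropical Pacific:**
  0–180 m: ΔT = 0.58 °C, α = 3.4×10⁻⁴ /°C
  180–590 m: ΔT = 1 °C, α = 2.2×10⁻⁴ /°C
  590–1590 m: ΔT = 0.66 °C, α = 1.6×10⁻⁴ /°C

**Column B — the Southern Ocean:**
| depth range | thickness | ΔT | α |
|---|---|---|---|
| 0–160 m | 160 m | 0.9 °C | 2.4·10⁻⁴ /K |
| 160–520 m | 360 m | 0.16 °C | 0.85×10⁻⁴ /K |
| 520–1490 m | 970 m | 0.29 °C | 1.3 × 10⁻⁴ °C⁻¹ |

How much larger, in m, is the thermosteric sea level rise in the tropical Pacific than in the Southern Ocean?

A Layer 1: 0.58 × 180 × 3.4×10⁻⁴ = 0.035496 m
A 180–590 m: 1 × 2.2×10⁻⁴ × 410 = 0.09020 m
A 590–1590 m: 1000 × 1.6×10⁻⁴ × 0.66 = 0.10560 m
A total: 0.231296 m
B 0–160 m: 2.4×10⁻⁴ × 0.9 × 160 = 0.03456 m
B 160–520 m: 0.16 × 0.85×10⁻⁴ × 360 = 0.004896 m
B Layer 3: 970 × 1.3×10⁻⁴ × 0.29 = 0.036569 m
B total: 0.076025 m
Difference: 0.231296 − 0.076025 = 0.155271 m

0.155 m larger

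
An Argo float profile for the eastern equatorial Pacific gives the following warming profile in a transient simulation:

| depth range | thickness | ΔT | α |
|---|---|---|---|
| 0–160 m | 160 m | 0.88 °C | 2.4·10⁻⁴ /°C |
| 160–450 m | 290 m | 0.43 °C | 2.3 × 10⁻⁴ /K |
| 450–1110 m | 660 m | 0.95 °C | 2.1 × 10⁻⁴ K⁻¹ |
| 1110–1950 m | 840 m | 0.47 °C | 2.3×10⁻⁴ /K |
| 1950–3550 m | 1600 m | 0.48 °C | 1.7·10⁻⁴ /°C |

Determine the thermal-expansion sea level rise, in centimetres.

Δh = 41.6 cm

0–160 m: 160 × 2.4×10⁻⁴ × 0.88 = 0.033792 m
290 × 0.43 × 2.3×10⁻⁴ = 0.028681 m
660 × 2.1×10⁻⁴ × 0.95 = 0.13167 m
1110–1950 m: 0.47 × 840 × 2.3×10⁻⁴ = 0.090804 m
1950–3550 m: 0.48 × 1600 × 1.7×10⁻⁴ = 0.13056 m
Δh = 0.033792 + 0.028681 + 0.13167 + 0.090804 + 0.13056 = 0.415507 m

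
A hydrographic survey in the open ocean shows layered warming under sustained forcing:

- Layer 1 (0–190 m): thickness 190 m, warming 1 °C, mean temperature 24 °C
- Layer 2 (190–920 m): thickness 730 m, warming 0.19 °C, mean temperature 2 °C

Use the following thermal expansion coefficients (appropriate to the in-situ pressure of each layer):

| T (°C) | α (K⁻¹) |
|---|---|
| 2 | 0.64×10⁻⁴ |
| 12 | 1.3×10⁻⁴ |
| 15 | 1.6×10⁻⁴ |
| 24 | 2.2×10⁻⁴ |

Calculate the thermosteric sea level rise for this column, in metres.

Δh ≈ 0.0507 m

Layer 1 at 24 °C → α = 2.2×10⁻⁴ K⁻¹
Layer 2 at 2 °C → α = 0.64×10⁻⁴ K⁻¹
190 × 1 × 2.2×10⁻⁴ = 0.04180 m
Layer 2: 0.19 × 730 × 0.64×10⁻⁴ = 0.0088768 m
Δh = 0.04180 + 0.0088768 = 0.0506768 m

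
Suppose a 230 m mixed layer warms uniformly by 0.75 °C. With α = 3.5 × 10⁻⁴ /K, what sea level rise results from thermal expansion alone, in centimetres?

Δh = αΔT·H = 3.5×10⁻⁴ × 0.75 × 230 = 0.060375 m

Δh = 6.04 cm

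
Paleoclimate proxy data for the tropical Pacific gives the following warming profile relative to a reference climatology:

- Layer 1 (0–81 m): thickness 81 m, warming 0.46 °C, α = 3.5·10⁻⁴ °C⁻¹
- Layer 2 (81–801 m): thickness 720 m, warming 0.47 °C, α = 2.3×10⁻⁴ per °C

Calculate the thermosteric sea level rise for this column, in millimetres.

3.5×10⁻⁴ × 81 × 0.46 = 0.013041 m
Layer 2: 720 × 0.47 × 2.3×10⁻⁴ = 0.077832 m
Δh = 0.013041 + 0.077832 = 0.090873 m

about 90.9 mm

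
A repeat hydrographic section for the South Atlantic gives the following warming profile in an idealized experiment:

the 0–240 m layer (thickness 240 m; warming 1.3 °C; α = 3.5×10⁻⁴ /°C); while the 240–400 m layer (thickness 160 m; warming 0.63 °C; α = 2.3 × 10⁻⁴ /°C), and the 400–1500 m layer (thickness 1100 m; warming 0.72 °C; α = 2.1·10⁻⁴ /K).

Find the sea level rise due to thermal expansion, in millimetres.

Δh ≈ 299 mm

1.3 × 3.5×10⁻⁴ × 240 = 0.10920 m
0.63 × 160 × 2.3×10⁻⁴ = 0.023184 m
0.72 × 1100 × 2.1×10⁻⁴ = 0.16632 m
Δh = 0.10920 + 0.023184 + 0.16632 = 0.298704 m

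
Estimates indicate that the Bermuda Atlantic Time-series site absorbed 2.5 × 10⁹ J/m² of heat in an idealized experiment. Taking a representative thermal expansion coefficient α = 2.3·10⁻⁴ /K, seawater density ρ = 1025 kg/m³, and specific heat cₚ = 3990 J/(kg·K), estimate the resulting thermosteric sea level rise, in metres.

about 0.14 m

Δh = αQ/(ρcₚ) = 2.3×10⁻⁴ × 2.5×10⁹ / (1025 × 3990) ≈ 0.14060 m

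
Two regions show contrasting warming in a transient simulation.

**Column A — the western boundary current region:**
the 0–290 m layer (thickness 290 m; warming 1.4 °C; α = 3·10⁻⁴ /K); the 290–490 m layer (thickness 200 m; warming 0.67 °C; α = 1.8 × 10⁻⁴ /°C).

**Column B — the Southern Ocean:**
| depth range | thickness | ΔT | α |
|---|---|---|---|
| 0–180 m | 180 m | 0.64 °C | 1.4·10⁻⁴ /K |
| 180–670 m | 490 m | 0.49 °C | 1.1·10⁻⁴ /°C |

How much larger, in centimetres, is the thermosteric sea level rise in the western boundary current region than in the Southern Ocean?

A Layer 1: 1.4 × 3×10⁻⁴ × 290 = 0.12180 m
A Layer 2: 1.8×10⁻⁴ × 0.67 × 200 = 0.02412 m
A total: 0.14592 m
B Layer 1: 1.4×10⁻⁴ × 180 × 0.64 = 0.016128 m
B Layer 2: 490 × 0.49 × 1.1×10⁻⁴ = 0.026411 m
B total: 0.042539 m
Difference: 0.14592 − 0.042539 = 0.103381 m

Δh_A − Δh_B ≈ 10 cm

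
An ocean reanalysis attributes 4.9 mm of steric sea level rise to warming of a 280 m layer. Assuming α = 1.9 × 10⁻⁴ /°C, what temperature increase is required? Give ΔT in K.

ΔT ≈ 0.092 K

ΔT = Δh/(αH) = 0.0049 / (1.9×10⁻⁴ × 280) ≈ 0.09211 K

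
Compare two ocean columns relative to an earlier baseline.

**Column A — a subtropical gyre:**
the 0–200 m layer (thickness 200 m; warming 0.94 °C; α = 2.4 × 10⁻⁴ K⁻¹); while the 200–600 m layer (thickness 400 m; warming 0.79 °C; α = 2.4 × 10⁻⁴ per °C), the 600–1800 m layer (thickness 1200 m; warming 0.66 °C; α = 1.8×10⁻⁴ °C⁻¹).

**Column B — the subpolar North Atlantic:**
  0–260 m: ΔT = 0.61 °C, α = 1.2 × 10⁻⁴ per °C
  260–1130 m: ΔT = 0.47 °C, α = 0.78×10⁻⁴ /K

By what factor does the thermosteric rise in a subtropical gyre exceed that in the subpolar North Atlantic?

≈ 5.2×

A 200 × 0.94 × 2.4×10⁻⁴ = 0.04512 m
A 400 × 0.79 × 2.4×10⁻⁴ = 0.07584 m
A 600–1800 m: 0.66 × 1200 × 1.8×10⁻⁴ = 0.14256 m
A total: 0.26352 m
B Layer 1: 0.61 × 1.2×10⁻⁴ × 260 = 0.019032 m
B 870 × 0.47 × 0.78×10⁻⁴ = 0.0318942 m
B total: 0.0509262 m
Ratio: 0.26352 / 0.0509262 ≈ 5.175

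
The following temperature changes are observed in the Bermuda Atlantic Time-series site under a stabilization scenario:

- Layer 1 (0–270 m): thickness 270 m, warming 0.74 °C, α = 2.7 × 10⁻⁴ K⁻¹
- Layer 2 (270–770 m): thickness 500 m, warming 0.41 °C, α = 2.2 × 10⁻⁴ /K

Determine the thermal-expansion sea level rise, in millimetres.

about 99 mm

0.74 × 270 × 2.7×10⁻⁴ = 0.053946 m
270–770 m: 2.2×10⁻⁴ × 0.41 × 500 = 0.04510 m
Δh = 0.053946 + 0.04510 = 0.099046 m ≈ 99 mm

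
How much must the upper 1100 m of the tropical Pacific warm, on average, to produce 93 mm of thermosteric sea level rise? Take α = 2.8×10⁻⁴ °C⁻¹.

ΔT = Δh/(αH) = 0.093 / (2.8×10⁻⁴ × 1100) ≈ 0.3019 °C

ΔT ≈ 0.30 °C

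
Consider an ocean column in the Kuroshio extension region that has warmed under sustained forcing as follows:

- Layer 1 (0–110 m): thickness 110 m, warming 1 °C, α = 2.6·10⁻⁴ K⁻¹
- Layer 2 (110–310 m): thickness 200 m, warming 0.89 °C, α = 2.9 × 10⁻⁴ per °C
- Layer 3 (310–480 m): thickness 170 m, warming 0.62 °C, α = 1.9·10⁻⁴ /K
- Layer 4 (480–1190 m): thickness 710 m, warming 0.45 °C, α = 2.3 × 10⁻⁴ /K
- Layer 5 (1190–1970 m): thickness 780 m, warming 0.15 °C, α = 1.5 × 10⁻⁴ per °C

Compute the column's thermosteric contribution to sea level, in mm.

Layer 1: 2.6×10⁻⁴ × 110 × 1 = 0.02860 m
Layer 2: 0.89 × 2.9×10⁻⁴ × 200 = 0.05162 m
Layer 3: 0.62 × 1.9×10⁻⁴ × 170 = 0.020026 m
Layer 4: 2.3×10⁻⁴ × 0.45 × 710 = 0.073485 m
Layer 5: 0.15 × 780 × 1.5×10⁻⁴ = 0.01755 m
Δh = 0.02860 + 0.05162 + 0.020026 + 0.073485 + 0.01755 = 0.191281 m

190 mm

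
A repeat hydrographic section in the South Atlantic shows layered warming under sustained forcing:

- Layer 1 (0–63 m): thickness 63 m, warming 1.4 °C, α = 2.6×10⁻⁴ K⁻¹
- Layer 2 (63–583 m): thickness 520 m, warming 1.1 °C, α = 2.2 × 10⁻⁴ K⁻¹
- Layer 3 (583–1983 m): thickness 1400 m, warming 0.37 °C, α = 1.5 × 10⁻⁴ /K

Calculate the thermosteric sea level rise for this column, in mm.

226 mm

Layer 1: 2.6×10⁻⁴ × 1.4 × 63 = 0.022932 m
Layer 2: 2.2×10⁻⁴ × 520 × 1.1 = 0.12584 m
0.37 × 1.5×10⁻⁴ × 1400 = 0.07770 m
Δh = 0.022932 + 0.12584 + 0.07770 = 0.226472 m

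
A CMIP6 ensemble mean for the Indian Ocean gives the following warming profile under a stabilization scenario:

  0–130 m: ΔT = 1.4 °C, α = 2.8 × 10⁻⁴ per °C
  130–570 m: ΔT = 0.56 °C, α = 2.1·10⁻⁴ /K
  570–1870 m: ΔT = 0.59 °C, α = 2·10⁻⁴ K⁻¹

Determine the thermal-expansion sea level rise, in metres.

0.256 m

2.8×10⁻⁴ × 1.4 × 130 = 0.05096 m
2.1×10⁻⁴ × 440 × 0.56 = 0.051744 m
Layer 3: 1300 × 2×10⁻⁴ × 0.59 = 0.15340 m
Δh = 0.05096 + 0.051744 + 0.15340 = 0.256104 m ≈ 0.256 m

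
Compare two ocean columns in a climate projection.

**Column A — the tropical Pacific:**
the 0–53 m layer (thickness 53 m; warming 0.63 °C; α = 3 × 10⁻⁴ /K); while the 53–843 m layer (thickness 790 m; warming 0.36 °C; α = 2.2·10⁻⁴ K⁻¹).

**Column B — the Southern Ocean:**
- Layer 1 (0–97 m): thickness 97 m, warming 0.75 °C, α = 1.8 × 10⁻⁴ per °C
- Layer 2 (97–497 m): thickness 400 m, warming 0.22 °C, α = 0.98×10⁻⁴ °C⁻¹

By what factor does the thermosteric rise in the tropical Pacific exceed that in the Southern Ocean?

a factor of 3.3

A 0–53 m: 53 × 0.63 × 3×10⁻⁴ = 0.010017 m
A Layer 2: 2.2×10⁻⁴ × 790 × 0.36 = 0.062568 m
A total: 0.072585 m
B 0–97 m: 97 × 1.8×10⁻⁴ × 0.75 = 0.013095 m
B 97–497 m: 0.22 × 0.98×10⁻⁴ × 400 = 0.008624 m
B total: 0.021719 m
Ratio: 0.072585 / 0.021719 ≈ 3.342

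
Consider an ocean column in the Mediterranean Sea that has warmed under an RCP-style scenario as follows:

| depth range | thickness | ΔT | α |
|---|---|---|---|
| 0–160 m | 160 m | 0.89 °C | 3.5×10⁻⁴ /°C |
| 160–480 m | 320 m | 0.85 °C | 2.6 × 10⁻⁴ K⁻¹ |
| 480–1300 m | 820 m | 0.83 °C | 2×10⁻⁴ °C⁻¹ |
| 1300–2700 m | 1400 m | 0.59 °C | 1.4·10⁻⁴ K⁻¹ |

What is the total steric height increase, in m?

Δh = 0.372 m

3.5×10⁻⁴ × 160 × 0.89 = 0.04984 m
Layer 2: 0.85 × 2.6×10⁻⁴ × 320 = 0.07072 m
820 × 2×10⁻⁴ × 0.83 = 0.13612 m
1400 × 0.59 × 1.4×10⁻⁴ = 0.11564 m
Δh = 0.04984 + 0.07072 + 0.13612 + 0.11564 = 0.37232 m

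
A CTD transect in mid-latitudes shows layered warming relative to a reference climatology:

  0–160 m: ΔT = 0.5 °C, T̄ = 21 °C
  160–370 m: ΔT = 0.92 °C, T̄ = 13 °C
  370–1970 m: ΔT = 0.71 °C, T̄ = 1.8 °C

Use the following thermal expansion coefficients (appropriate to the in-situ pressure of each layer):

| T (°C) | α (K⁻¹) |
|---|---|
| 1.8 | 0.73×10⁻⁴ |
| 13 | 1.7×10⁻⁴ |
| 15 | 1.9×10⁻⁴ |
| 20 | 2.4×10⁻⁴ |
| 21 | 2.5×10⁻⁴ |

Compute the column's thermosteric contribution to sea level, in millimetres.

Δh = 140 mm

Layer 1 at 21 °C → α = 2.5×10⁻⁴ K⁻¹
Layer 2 at 13 °C → α = 1.7×10⁻⁴ K⁻¹
Layer 3 at 1.8 °C → α = 0.73×10⁻⁴ K⁻¹
2.5×10⁻⁴ × 0.5 × 160 = 0.02000 m
Layer 2: 0.92 × 1.7×10⁻⁴ × 210 = 0.032844 m
370–1970 m: 0.73×10⁻⁴ × 0.71 × 1600 = 0.082928 m
Δh = 0.02000 + 0.032844 + 0.082928 = 0.135772 m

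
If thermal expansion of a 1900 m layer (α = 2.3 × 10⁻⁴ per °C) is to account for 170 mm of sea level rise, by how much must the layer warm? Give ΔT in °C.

ΔT ≈ 0.389 °C

ΔT = Δh/(αH) = 0.17 / (2.3×10⁻⁴ × 1900) ≈ 0.3890 °C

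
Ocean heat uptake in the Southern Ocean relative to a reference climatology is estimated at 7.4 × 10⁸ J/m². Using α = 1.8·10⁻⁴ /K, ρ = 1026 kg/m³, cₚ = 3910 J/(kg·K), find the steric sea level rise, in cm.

3.32 cm

Δh = αQ/(ρcₚ) = 1.8×10⁻⁴ × 7.4×10⁸ / (1026 × 3910) ≈ 0.033203 m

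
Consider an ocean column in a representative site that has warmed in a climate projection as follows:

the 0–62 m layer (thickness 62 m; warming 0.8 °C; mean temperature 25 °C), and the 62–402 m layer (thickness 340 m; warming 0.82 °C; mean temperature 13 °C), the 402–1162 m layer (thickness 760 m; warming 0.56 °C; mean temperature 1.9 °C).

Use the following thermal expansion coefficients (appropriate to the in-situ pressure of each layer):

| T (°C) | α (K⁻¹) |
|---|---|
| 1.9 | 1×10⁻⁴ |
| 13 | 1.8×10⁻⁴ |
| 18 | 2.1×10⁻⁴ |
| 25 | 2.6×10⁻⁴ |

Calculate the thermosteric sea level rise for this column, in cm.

Layer 1 at 25 °C → α = 2.6×10⁻⁴ K⁻¹
Layer 2 at 13 °C → α = 1.8×10⁻⁴ K⁻¹
Layer 3 at 1.9 °C → α = 1×10⁻⁴ K⁻¹
Layer 1: 2.6×10⁻⁴ × 62 × 0.8 = 0.012896 m
Layer 2: 340 × 1.8×10⁻⁴ × 0.82 = 0.050184 m
Layer 3: 760 × 0.56 × 1×10⁻⁴ = 0.04256 m
Δh = 0.012896 + 0.050184 + 0.04256 = 0.10564 m ≈ 10.6 cm

about 10.6 cm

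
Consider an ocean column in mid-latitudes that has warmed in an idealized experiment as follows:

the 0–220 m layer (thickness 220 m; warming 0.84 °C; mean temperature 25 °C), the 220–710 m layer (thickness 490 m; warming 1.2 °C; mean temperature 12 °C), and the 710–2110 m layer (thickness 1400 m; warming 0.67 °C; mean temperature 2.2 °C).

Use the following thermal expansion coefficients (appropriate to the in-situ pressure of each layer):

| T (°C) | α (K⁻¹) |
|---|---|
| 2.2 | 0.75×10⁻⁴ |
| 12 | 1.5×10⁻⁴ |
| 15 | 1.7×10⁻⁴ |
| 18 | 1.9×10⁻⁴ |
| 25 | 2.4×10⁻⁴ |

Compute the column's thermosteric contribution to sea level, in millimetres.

about 200 mm

Layer 1 at 25 °C → α = 2.4×10⁻⁴ K⁻¹
Layer 2 at 12 °C → α = 1.5×10⁻⁴ K⁻¹
Layer 3 at 2.2 °C → α = 0.75×10⁻⁴ K⁻¹
Layer 1: 2.4×10⁻⁴ × 0.84 × 220 = 0.044352 m
1.5×10⁻⁴ × 490 × 1.2 = 0.08820 m
710–2110 m: 1400 × 0.75×10⁻⁴ × 0.67 = 0.07035 m
Δh = 0.044352 + 0.08820 + 0.07035 = 0.202902 m ≈ 200 mm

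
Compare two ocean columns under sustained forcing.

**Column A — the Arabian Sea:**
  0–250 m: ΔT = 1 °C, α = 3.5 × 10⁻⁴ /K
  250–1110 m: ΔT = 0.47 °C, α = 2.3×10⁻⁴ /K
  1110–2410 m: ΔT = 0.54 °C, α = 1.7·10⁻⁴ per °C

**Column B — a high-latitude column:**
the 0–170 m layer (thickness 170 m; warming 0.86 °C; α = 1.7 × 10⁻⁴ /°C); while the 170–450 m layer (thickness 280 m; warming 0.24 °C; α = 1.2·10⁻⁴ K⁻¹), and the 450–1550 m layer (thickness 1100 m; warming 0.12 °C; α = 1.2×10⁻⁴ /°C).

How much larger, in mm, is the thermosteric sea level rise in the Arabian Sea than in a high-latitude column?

251 mm

A Layer 1: 3.5×10⁻⁴ × 250 × 1 = 0.08750 m
A Layer 2: 2.3×10⁻⁴ × 860 × 0.47 = 0.092966 m
A 1110–2410 m: 1.7×10⁻⁴ × 0.54 × 1300 = 0.11934 m
A total: 0.299806 m
B 1.7×10⁻⁴ × 0.86 × 170 = 0.024854 m
B 1.2×10⁻⁴ × 280 × 0.24 = 0.008064 m
B Layer 3: 1.2×10⁻⁴ × 0.12 × 1100 = 0.01584 m
B total: 0.048758 m
Difference: 0.299806 − 0.048758 = 0.251048 m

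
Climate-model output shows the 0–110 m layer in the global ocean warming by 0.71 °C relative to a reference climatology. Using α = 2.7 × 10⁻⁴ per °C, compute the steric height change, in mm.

Δh = αΔT·H = 2.7×10⁻⁴ × 0.71 × 110 = 0.021087 m

21.1 mm of thermosteric rise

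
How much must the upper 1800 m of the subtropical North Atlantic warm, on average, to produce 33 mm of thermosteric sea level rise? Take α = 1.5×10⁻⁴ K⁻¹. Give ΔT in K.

ΔT ≈ 0.122 K

ΔT = Δh/(αH) = 0.033 / (1.5×10⁻⁴ × 1800) ≈ 0.1222 K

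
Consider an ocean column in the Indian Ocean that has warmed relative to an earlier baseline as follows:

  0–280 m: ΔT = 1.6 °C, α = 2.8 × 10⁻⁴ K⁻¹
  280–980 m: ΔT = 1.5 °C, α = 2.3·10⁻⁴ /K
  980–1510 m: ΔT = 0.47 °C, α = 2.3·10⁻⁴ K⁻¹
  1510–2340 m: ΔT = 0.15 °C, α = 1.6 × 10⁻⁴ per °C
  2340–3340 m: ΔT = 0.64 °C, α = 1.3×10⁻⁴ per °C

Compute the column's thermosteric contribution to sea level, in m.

Layer 1: 280 × 2.8×10⁻⁴ × 1.6 = 0.12544 m
2.3×10⁻⁴ × 1.5 × 700 = 0.24150 m
980–1510 m: 0.47 × 530 × 2.3×10⁻⁴ = 0.057293 m
1.6×10⁻⁴ × 0.15 × 830 = 0.01992 m
2340–3340 m: 0.64 × 1.3×10⁻⁴ × 1000 = 0.08320 m
Δh = 0.12544 + 0.24150 + 0.057293 + 0.01992 + 0.08320 = 0.527353 m ≈ 0.527 m

0.527 m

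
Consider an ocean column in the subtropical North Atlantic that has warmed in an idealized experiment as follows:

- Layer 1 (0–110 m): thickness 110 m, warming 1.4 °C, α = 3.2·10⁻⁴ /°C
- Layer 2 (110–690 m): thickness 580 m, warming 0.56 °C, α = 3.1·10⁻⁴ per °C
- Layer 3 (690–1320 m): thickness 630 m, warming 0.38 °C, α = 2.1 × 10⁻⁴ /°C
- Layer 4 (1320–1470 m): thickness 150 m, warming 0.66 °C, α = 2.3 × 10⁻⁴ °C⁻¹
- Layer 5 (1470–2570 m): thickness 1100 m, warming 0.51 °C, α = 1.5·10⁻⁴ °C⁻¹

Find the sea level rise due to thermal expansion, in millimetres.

Layer 1: 110 × 1.4 × 3.2×10⁻⁴ = 0.04928 m
Layer 2: 3.1×10⁻⁴ × 580 × 0.56 = 0.100688 m
630 × 0.38 × 2.1×10⁻⁴ = 0.050274 m
2.3×10⁻⁴ × 0.66 × 150 = 0.02277 m
Layer 5: 1100 × 1.5×10⁻⁴ × 0.51 = 0.08415 m
Δh = 0.04928 + 0.100688 + 0.050274 + 0.02277 + 0.08415 = 0.307162 m

307 mm of thermosteric rise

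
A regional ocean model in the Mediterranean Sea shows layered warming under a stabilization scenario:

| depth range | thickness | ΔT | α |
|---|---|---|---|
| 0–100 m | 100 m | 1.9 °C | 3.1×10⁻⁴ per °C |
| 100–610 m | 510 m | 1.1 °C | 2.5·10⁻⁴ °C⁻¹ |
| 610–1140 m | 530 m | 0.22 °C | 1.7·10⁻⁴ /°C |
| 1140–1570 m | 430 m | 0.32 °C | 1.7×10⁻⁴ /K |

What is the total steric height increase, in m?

Δh = 0.242 m

1.9 × 3.1×10⁻⁴ × 100 = 0.05890 m
100–610 m: 2.5×10⁻⁴ × 1.1 × 510 = 0.14025 m
1.7×10⁻⁴ × 0.22 × 530 = 0.019822 m
1140–1570 m: 0.32 × 430 × 1.7×10⁻⁴ = 0.023392 m
Δh = 0.05890 + 0.14025 + 0.019822 + 0.023392 = 0.242364 m ≈ 0.242 m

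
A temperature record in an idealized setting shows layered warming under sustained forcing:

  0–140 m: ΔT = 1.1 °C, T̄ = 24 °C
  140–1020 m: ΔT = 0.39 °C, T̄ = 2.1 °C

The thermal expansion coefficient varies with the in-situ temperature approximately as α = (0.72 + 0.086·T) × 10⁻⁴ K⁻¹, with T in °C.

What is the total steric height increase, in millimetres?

Layer 1: α = (0.72 + 0.086×24)×10⁻⁴ = 2.784×10⁻⁴ K⁻¹
Layer 2: α = (0.72 + 0.086×2.1)×10⁻⁴ = 0.9006×10⁻⁴ K⁻¹
140 × 2.784×10⁻⁴ × 1.1 = 0.0428736 m
Layer 2: 880 × 0.39 × 0.9006×10⁻⁴ = 0.030908592 m
Δh = 0.0428736 + 0.030908592 = 0.073782192 m ≈ 73.8 mm

about 73.8 mm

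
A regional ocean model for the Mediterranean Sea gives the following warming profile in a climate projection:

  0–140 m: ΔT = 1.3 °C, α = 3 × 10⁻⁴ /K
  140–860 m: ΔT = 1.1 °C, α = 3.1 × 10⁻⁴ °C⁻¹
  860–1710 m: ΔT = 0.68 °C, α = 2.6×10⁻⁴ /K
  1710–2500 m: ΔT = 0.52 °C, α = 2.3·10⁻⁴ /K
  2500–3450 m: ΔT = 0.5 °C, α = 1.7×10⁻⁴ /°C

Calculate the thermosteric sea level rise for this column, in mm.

Δh ≈ 630 mm

Layer 1: 1.3 × 3×10⁻⁴ × 140 = 0.05460 m
140–860 m: 3.1×10⁻⁴ × 720 × 1.1 = 0.24552 m
850 × 2.6×10⁻⁴ × 0.68 = 0.15028 m
Layer 4: 790 × 2.3×10⁻⁴ × 0.52 = 0.094484 m
Layer 5: 0.5 × 950 × 1.7×10⁻⁴ = 0.08075 m
Δh = 0.05460 + 0.24552 + 0.15028 + 0.094484 + 0.08075 = 0.625634 m ≈ 630 mm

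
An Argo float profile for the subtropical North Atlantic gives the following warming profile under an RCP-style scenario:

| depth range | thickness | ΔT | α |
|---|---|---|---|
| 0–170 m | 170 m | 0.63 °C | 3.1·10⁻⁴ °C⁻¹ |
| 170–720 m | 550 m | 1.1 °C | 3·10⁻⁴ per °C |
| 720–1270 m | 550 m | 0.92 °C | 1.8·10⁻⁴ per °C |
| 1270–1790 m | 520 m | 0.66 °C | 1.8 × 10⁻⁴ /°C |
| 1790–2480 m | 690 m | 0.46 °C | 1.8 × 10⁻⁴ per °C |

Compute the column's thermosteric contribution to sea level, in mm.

Layer 1: 170 × 3.1×10⁻⁴ × 0.63 = 0.033201 m
1.1 × 550 × 3×10⁻⁴ = 0.18150 m
720–1270 m: 550 × 0.92 × 1.8×10⁻⁴ = 0.09108 m
1270–1790 m: 0.66 × 520 × 1.8×10⁻⁴ = 0.061776 m
1.8×10⁻⁴ × 0.46 × 690 = 0.057132 m
Δh = 0.033201 + 0.18150 + 0.09108 + 0.061776 + 0.057132 = 0.424689 m ≈ 425 mm

425 mm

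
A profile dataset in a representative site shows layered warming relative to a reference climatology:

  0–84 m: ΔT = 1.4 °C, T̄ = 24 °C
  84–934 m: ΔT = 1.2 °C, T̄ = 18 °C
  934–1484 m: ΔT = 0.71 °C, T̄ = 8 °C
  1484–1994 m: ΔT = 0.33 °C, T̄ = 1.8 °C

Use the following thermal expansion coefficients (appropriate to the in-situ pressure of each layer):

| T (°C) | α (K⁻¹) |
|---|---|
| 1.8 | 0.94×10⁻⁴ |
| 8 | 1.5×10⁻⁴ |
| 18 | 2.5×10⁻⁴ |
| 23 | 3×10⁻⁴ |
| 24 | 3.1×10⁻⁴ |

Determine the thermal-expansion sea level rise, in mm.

about 366 mm

Layer 1 at 24 °C → α = 3.1×10⁻⁴ K⁻¹
Layer 2 at 18 °C → α = 2.5×10⁻⁴ K⁻¹
Layer 3 at 8 °C → α = 1.5×10⁻⁴ K⁻¹
Layer 4 at 1.8 °C → α = 0.94×10⁻⁴ K⁻¹
Layer 1: 84 × 1.4 × 3.1×10⁻⁴ = 0.036456 m
Layer 2: 850 × 1.2 × 2.5×10⁻⁴ = 0.25500 m
Layer 3: 550 × 0.71 × 1.5×10⁻⁴ = 0.058575 m
Layer 4: 0.33 × 0.94×10⁻⁴ × 510 = 0.0158202 m
Δh = 0.036456 + 0.25500 + 0.058575 + 0.0158202 = 0.3658512 m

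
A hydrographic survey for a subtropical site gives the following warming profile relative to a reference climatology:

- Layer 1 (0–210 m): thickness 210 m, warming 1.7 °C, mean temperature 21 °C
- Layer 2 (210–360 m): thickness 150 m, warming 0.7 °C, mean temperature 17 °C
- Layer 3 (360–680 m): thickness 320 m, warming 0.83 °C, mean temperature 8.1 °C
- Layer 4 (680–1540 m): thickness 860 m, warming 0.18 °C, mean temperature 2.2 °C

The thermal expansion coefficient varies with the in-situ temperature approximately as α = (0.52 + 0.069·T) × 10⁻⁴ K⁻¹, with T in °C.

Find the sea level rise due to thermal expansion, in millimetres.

Δh ≈ 127 mm

Layer 1: α = (0.52 + 0.069×21)×10⁻⁴ = 1.969×10⁻⁴ K⁻¹
Layer 2: α = (0.52 + 0.069×17)×10⁻⁴ = 1.693×10⁻⁴ K⁻¹
Layer 3: α = (0.52 + 0.069×8.1)×10⁻⁴ = 1.0789×10⁻⁴ K⁻¹
Layer 4: α = (0.52 + 0.069×2.2)×10⁻⁴ = 0.6718×10⁻⁴ K⁻¹
Layer 1: 210 × 1.969×10⁻⁴ × 1.7 = 0.0702933 m
0.7 × 1.693×10⁻⁴ × 150 = 0.0177765 m
1.0789×10⁻⁴ × 0.83 × 320 = 0.028655584 m
860 × 0.18 × 0.6718×10⁻⁴ = 0.010399464 m
Δh = 0.0702933 + 0.0177765 + 0.028655584 + 0.010399464 = 0.127124848 m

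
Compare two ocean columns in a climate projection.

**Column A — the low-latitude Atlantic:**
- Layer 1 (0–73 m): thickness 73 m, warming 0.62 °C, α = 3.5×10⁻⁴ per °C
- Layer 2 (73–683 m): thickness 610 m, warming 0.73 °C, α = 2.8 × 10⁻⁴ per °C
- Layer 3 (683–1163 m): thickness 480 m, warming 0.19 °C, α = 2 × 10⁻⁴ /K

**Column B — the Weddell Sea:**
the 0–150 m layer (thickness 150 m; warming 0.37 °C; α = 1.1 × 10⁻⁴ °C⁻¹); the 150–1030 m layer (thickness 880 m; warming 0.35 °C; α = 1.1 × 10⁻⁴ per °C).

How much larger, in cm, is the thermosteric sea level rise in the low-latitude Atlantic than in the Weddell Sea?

12 cm

A Layer 1: 73 × 3.5×10⁻⁴ × 0.62 = 0.015841 m
A 610 × 0.73 × 2.8×10⁻⁴ = 0.124684 m
A 0.19 × 480 × 2×10⁻⁴ = 0.01824 m
A total: 0.158765 m
B 150 × 1.1×10⁻⁴ × 0.37 = 0.006105 m
B 150–1030 m: 880 × 1.1×10⁻⁴ × 0.35 = 0.03388 m
B total: 0.039985 m
Difference: 0.158765 − 0.039985 = 0.11878 m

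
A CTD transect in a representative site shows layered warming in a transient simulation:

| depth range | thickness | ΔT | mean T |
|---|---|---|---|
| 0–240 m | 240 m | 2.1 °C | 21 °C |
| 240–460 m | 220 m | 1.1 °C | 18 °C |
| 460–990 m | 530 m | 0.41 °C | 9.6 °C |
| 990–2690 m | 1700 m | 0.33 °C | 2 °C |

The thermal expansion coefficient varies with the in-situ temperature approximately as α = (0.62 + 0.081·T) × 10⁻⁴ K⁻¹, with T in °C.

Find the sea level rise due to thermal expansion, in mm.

242 mm of thermosteric rise

Layer 1: α = (0.62 + 0.081×21)×10⁻⁴ = 2.321×10⁻⁴ K⁻¹
Layer 2: α = (0.62 + 0.081×18)×10⁻⁴ = 2.078×10⁻⁴ K⁻¹
Layer 3: α = (0.62 + 0.081×9.6)×10⁻⁴ = 1.3976×10⁻⁴ K⁻¹
Layer 4: α = (0.62 + 0.081×2)×10⁻⁴ = 0.782×10⁻⁴ K⁻¹
0–240 m: 240 × 2.1 × 2.321×10⁻⁴ = 0.1169784 m
240–460 m: 220 × 2.078×10⁻⁴ × 1.1 = 0.0502876 m
460–990 m: 0.41 × 1.3976×10⁻⁴ × 530 = 0.030369848 m
990–2690 m: 1700 × 0.33 × 0.782×10⁻⁴ = 0.0438702 m
Δh = 0.1169784 + 0.0502876 + 0.030369848 + 0.0438702 = 0.241506048 m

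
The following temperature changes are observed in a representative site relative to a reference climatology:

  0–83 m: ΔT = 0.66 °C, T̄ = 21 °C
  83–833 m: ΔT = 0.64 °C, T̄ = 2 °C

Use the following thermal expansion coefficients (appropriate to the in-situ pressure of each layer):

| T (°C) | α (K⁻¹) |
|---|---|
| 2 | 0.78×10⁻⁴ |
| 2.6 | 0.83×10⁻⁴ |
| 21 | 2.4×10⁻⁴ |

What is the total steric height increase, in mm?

Δh ≈ 50.6 mm

Layer 1 at 21 °C → α = 2.4×10⁻⁴ K⁻¹
Layer 2 at 2 °C → α = 0.78×10⁻⁴ K⁻¹
Layer 1: 83 × 0.66 × 2.4×10⁻⁴ = 0.0131472 m
0.64 × 0.78×10⁻⁴ × 750 = 0.03744 m
Δh = 0.0131472 + 0.03744 = 0.0505872 m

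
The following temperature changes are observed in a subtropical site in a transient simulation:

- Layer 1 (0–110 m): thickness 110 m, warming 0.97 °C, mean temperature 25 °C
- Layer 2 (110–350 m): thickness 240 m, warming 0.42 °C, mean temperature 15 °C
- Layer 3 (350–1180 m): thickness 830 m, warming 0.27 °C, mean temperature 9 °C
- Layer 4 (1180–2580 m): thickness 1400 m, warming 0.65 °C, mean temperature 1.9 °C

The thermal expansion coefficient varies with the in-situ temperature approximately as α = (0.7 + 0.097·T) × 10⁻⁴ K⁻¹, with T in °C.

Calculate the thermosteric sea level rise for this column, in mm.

171 mm

Layer 1: α = (0.7 + 0.097×25)×10⁻⁴ = 3.125×10⁻⁴ K⁻¹
Layer 2: α = (0.7 + 0.097×15)×10⁻⁴ = 2.155×10⁻⁴ K⁻¹
Layer 3: α = (0.7 + 0.097×9)×10⁻⁴ = 1.573×10⁻⁴ K⁻¹
Layer 4: α = (0.7 + 0.097×1.9)×10⁻⁴ = 0.8843×10⁻⁴ K⁻¹
Layer 1: 3.125×10⁻⁴ × 110 × 0.97 = 0.03334375 m
Layer 2: 0.42 × 240 × 2.155×10⁻⁴ = 0.0217224 m
350–1180 m: 830 × 1.573×10⁻⁴ × 0.27 = 0.03525093 m
0.65 × 0.8843×10⁻⁴ × 1400 = 0.0804713 m
Δh = 0.03334375 + 0.0217224 + 0.03525093 + 0.0804713 = 0.17078838 m ≈ 171 mm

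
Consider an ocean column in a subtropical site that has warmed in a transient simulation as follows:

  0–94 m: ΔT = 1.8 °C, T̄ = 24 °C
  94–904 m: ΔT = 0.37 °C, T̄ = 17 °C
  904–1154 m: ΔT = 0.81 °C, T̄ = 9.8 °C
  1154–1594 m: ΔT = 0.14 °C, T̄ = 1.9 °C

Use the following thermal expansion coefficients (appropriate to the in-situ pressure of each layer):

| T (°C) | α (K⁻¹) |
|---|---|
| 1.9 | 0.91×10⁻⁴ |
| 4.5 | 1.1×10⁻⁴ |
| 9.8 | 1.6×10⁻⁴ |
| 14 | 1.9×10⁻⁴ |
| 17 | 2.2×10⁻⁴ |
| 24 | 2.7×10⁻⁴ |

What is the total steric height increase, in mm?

Δh = 150 mm

Layer 1 at 24 °C → α = 2.7×10⁻⁴ K⁻¹
Layer 2 at 17 °C → α = 2.2×10⁻⁴ K⁻¹
Layer 3 at 9.8 °C → α = 1.6×10⁻⁴ K⁻¹
Layer 4 at 1.9 °C → α = 0.91×10⁻⁴ K⁻¹
0–94 m: 1.8 × 2.7×10⁻⁴ × 94 = 0.045684 m
94–904 m: 0.37 × 2.2×10⁻⁴ × 810 = 0.065934 m
250 × 0.81 × 1.6×10⁻⁴ = 0.03240 m
0.91×10⁻⁴ × 440 × 0.14 = 0.0056056 m
Δh = 0.045684 + 0.065934 + 0.03240 + 0.0056056 = 0.1496236 m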